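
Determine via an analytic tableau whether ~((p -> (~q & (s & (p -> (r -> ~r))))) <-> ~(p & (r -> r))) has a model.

Initial set: {~((p -> (~q & (s & (p -> (r -> ~r))))) <-> ~(p & (r -> r)))}.
~((p -> (~q & (s & (p -> (r -> ~r))))) <-> ~(p & (r -> r))): β-rule — branch into (p -> (~q & (s & (p -> (r -> ~r))))), ~~(p & (r -> r))  //  ~(p -> (~q & (s & (p -> (r -> ~r))))), ~(p & (r -> r)).
  branch 1 (add (p -> (~q & (s & (p -> (r -> ~r))))), ~~(p & (r -> r))):
    ~~(p & (r -> r)): α-rule — add p, (r -> r).
    (p -> (~q & (s & (p -> (r -> ~r))))): β-rule — branch into ~p  //  (~q & (s & (p -> (r -> ~r)))).
      branch 1.1 (add ~p):
        × closes — contains both p and ~p.
      branch 1.2 (add (~q & (s & (p -> (r -> ~r))))):
        (~q & (s & (p -> (r -> ~r)))): α-rule — add ~q, (s & (p -> (r -> ~r))).
        (s & (p -> (r -> ~r))): α-rule — add s, (p -> (r -> ~r)).
        (r -> r): β-rule — branch into ~r  //  r.
          branch 1.2.1 (add ~r):
            (p -> (r -> ~r)): β-rule — branch into ~p  //  (r -> ~r).
              branch 1.2.1.1 (add ~p):
                × closes — contains both p and ~p.
              branch 1.2.1.2 (add (r -> ~r)):
                (r -> ~r): β-rule — branch into ~r  //  ~r.
                  branch 1.2.1.2.1 (add ~r):
                    ○ open, literals {p=T, q=F, r=F, s=T}.
                  branch 1.2.1.2.2 (add ~r):
                    ○ open, literals {p=T, q=F, r=F, s=T}.
          branch 1.2.2 (add r):
            (p -> (r -> ~r)): β-rule — branch into ~p  //  (r -> ~r).
              branch 1.2.2.1 (add ~p):
                × closes — contains both p and ~p.
              branch 1.2.2.2 (add (r -> ~r)):
                (r -> ~r): β-rule — branch into ~r  //  ~r.
                  branch 1.2.2.2.1 (add ~r):
                    × closes — contains both r and ~r.
                  branch 1.2.2.2.2 (add ~r):
                    × closes — contains both r and ~r.
  branch 2 (add ~(p -> (~q & (s & (p -> (r -> ~r))))), ~(p & (r -> r))):
    ~(p -> (~q & (s & (p -> (r -> ~r))))): α-rule — add p, ~(~q & (s & (p -> (r -> ~r)))).
    ~(p & (r -> r)): β-rule — branch into ~p  //  ~(r -> r).
      branch 2.1 (add ~p):
        × closes — contains both p and ~p.
      branch 2.2 (add ~(r -> r)):
        ~(r -> r): α-rule — add r, ~r.
        × closes — contains both r and ~r.
7 branches closed, 2 open.
An open branch gives a satisfying assignment: p=T, q=F, r=F, s=T.

Satisfiable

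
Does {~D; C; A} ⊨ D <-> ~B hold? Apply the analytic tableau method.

No

Initial set: {~D; C; A; ~(D <-> ~B)}.
~(D <-> ~B): β-rule — branch into D, ~~B  //  ~D, ~B.
  branch 1 (add D, ~~B):
    × closes — contains both D and ~D.
  branch 2 (add ~D, ~B):
    ○ open, literals {A=T, B=F, C=T, D=F}.
1 branch closed, 1 open.
An open branch gives a countermodel: A=T, B=F, C=T, D=F (unmentioned atoms arbitrary); the premises hold there but the conclusion fails.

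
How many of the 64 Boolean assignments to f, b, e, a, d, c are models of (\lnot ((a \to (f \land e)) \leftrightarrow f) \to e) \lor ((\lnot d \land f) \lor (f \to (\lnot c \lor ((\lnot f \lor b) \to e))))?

63

Initial set: {((\lnot ((a \to (f \land e)) \leftrightarrow f) \to e) \lor ((\lnot d \land f) \lor (f \to (\lnot c \lor ((\lnot f \lor b) \to e)))))}.
((\lnot ((a \to (f \land e)) \leftrightarrow f) \to e) \lor ((\lnot d \land f) \lor (f \to (\lnot c \lor ((\lnot f \lor b) \to e))))): β-rule — branch into (\lnot ((a \to (f \land e)) \leftrightarrow f) \to e)  //  ((\lnot d \land f) \lor (f \to (\lnot c \lor ((\lnot f \lor b) \to e)))).
  branch 1 (add (\lnot ((a \to (f \land e)) \leftrightarrow f) \to e)):
    (\lnot ((a \to (f \land e)) \leftrightarrow f) \to e): β-rule — branch into \lnot \lnot ((a \to (f \land e)) \leftrightarrow f)  //  e.
      branch 1.1 (add \lnot \lnot ((a \to (f \land e)) \leftrightarrow f)):
        \lnot \lnot ((a \to (f \land e)) \leftrightarrow f): β-rule — branch into (a \to (f \land e)), f  //  \lnot (a \to (f \land e)), \lnot f.
          branch 1.1.1 (add (a \to (f \land e)), f):
            (a \to (f \land e)): β-rule — branch into \lnot a  //  (f \land e).
              branch 1.1.1.1 (add \lnot a):
                ○ open, literals {a=false, f=true}.
              branch 1.1.1.2 (add (f \land e)):
                (f \land e): α-rule — add f, e.
                ○ open, literals {e=true, f=true}.
          branch 1.1.2 (add \lnot (a \to (f \land e)), \lnot f):
            \lnot (a \to (f \land e)): α-rule — add a, \lnot (f \land e).
            \lnot (f \land e): β-rule — branch into \lnot f  //  \lnot e.
              branch 1.1.2.1 (add \lnot f):
                ○ open, literals {a=true, f=false}.
              branch 1.1.2.2 (add \lnot e):
                ○ open, literals {a=true, e=false, f=false}.
      branch 1.2 (add e):
        ○ open, literals {e=true}.
  branch 2 (add ((\lnot d \land f) \lor (f \to (\lnot c \lor ((\lnot f \lor b) \to e))))):
    ((\lnot d \land f) \lor (f \to (\lnot c \lor ((\lnot f \lor b) \to e)))): β-rule — branch into (\lnot d \land f)  //  (f \to (\lnot c \lor ((\lnot f \lor b) \to e))).
      branch 2.1 (add (\lnot d \land f)):
        (\lnot d \land f): α-rule — add \lnot d, f.
        ○ open, literals {d=false, f=true}.
      branch 2.2 (add (f \to (\lnot c \lor ((\lnot f \lor b) \to e)))):
        (f \to (\lnot c \lor ((\lnot f \lor b) \to e))): β-rule — branch into \lnot f  //  (\lnot c \lor ((\lnot f \lor b) \to e)).
          branch 2.2.1 (add \lnot f):
            ○ open, literals {f=false}.
          branch 2.2.2 (add (\lnot c \lor ((\lnot f \lor b) \to e))):
            (\lnot c \lor ((\lnot f \lor b) \to e)): β-rule — branch into \lnot c  //  ((\lnot f \lor b) \to e).
              branch 2.2.2.1 (add \lnot c):
                ○ open, literals {c=false}.
              branch 2.2.2.2 (add ((\lnot f \lor b) \to e)):
                ((\lnot f \lor b) \to e): β-rule — branch into \lnot (\lnot f \lor b)  //  e.
                  branch 2.2.2.2.1 (add \lnot (\lnot f \lor b)):
                    \lnot (\lnot f \lor b): α-rule — add \lnot \lnot f, \lnot b.
                    ○ open, literals {b=false, f=true}.
                  branch 2.2.2.2.2 (add e):
                    ○ open, literals {e=true}.
0 branches closed, 10 open.
Each open branch fixes some atoms; the unmentioned ones are free. Counting distinct full assignments: branch {a=false, f=true} (b, e, d, c) contributes 16 new; branch {e=true, f=true} (b, a, d, c) contributes 8 new; branch {a=true, f=false} (b, e, d, c) contributes 16 new; branch {a=true, e=false, f=false} (b, d, c) contributes 0 new; branch {e=true} (f, b, a, d, c) contributes 8 new; branch {d=false, f=true} (b, e, a, c) contributes 4 new; branch {f=false} (b, e, a, d, c) contributes 8 new; branch {c=false} (f, b, e, a, d) contributes 2 new; branch {b=false, f=true} (e, a, d, c) contributes 1 new; branch {e=true} (f, b, a, d, c) contributes 0 new. Total: 63.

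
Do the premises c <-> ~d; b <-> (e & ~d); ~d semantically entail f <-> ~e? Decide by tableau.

No

Initial set: {(c <-> ~d); (b <-> (e & ~d)); ~d; ~(f <-> ~e)}.
(c <-> ~d): β-rule — branch into c, ~d  //  ~c, ~~d.
  branch 1 (add c, ~d):
    (b <-> (e & ~d)): β-rule — branch into b, (e & ~d)  //  ~b, ~(e & ~d).
      branch 1.1 (add b, (e & ~d)):
        (e & ~d): α-rule — add e, ~d.
        ~(f <-> ~e): β-rule — branch into f, ~~e  //  ~f, ~e.
          branch 1.1.1 (add f, ~~e):
            ○ open, literals {b=T, c=T, d=F, e=T, f=T}.
          branch 1.1.2 (add ~f, ~e):
            × closes — contains both e and ~e.
      branch 1.2 (add ~b, ~(e & ~d)):
        ~(f <-> ~e): β-rule — branch into f, ~~e  //  ~f, ~e.
          branch 1.2.1 (add f, ~~e):
            ~(e & ~d): β-rule — branch into ~e  //  ~~d.
              branch 1.2.1.1 (add ~e):
                × closes — contains both e and ~e.
              branch 1.2.1.2 (add ~~d):
                × closes — contains both d and ~d.
          branch 1.2.2 (add ~f, ~e):
            ~(e & ~d): β-rule — branch into ~e  //  ~~d.
              branch 1.2.2.1 (add ~e):
                ○ open, literals {b=F, c=T, d=F, e=F, f=F}.
              branch 1.2.2.2 (add ~~d):
                × closes — contains both d and ~d.
  branch 2 (add ~c, ~~d):
    × closes — contains both d and ~d.
5 branches closed, 2 open.
An open branch gives a countermodel: b=T, c=T, d=F, e=T, f=T (unmentioned atoms arbitrary); the premises hold there but the conclusion fails.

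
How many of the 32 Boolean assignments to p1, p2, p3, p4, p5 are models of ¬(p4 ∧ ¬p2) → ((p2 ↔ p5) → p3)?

26

Initial set: {(¬(p4 ∧ ¬p2) → ((p2 ↔ p5) → p3))}.
(¬(p4 ∧ ¬p2) → ((p2 ↔ p5) → p3)): β-rule — branch into ¬¬(p4 ∧ ¬p2)  //  ((p2 ↔ p5) → p3).
  branch 1 (add ¬¬(p4 ∧ ¬p2)):
    ¬¬(p4 ∧ ¬p2): α-rule — add p4, ¬p2.
    ○ open, literals {p2=0, p4=1}.
  branch 2 (add ((p2 ↔ p5) → p3)):
    ((p2 ↔ p5) → p3): β-rule — branch into ¬(p2 ↔ p5)  //  p3.
      branch 2.1 (add ¬(p2 ↔ p5)):
        ¬(p2 ↔ p5): β-rule — branch into p2, ¬p5  //  ¬p2, p5.
          branch 2.1.1 (add p2, ¬p5):
            ○ open, literals {p2=1, p5=0}.
          branch 2.1.2 (add ¬p2, p5):
            ○ open, literals {p2=0, p5=1}.
      branch 2.2 (add p3):
        ○ open, literals {p3=1}.
0 branches closed, 4 open.
Each open branch fixes some atoms; the unmentioned ones are free. Counting distinct full assignments: branch {p2=0, p4=1} (p1, p3, p5) contributes 8 new; branch {p2=1, p5=0} (p1, p3, p4) contributes 8 new; branch {p2=0, p5=1} (p1, p3, p4) contributes 4 new; branch {p3=1} (p1, p2, p4, p5) contributes 6 new. Total: 26.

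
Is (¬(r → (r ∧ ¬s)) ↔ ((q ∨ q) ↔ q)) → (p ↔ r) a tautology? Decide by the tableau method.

Not valid

Assume the negation and expand:
Initial set: {F ((¬(r → (r ∧ ¬s)) ↔ ((q ∨ q) ↔ q)) → (p ↔ r))}.
F ((¬(r → (r ∧ ¬s)) ↔ ((q ∨ q) ↔ q)) → (p ↔ r)): α-rule — add T (¬(r → (r ∧ ¬s)) ↔ ((q ∨ q) ↔ q)), F (p ↔ r).
T (¬(r → (r ∧ ¬s)) ↔ ((q ∨ q) ↔ q)): β-rule — branch into T ¬(r → (r ∧ ¬s)), T ((q ∨ q) ↔ q)  //  F ¬(r → (r ∧ ¬s)), F ((q ∨ q) ↔ q).
  branch 1 (add T ¬(r → (r ∧ ¬s)), T ((q ∨ q) ↔ q)):
    T ¬(r → (r ∧ ¬s)): α-rule — add T r, F (r ∧ ¬s).
    F (p ↔ r): β-rule — branch into T p, F r  //  F p, T r.
      branch 1.1 (add T p, F r):
        × closes — contains both r and ¬r.
      branch 1.2 (add F p, T r):
        T ((q ∨ q) ↔ q): β-rule — branch into T (q ∨ q), T q  //  F (q ∨ q), F q.
          branch 1.2.1 (add T (q ∨ q), T q):
            F (r ∧ ¬s): β-rule — branch into F r  //  F ¬s.
              branch 1.2.1.1 (add F r):
                × closes — contains both r and ¬r.
              branch 1.2.1.2 (add F ¬s):
                T (q ∨ q): β-rule — branch into T q  //  T q.
                  branch 1.2.1.2.1 (add T q):
                    ○ open, literals {p=false, q=true, r=true, s=true}.
                  branch 1.2.1.2.2 (add T q):
                    ○ open, literals {p=false, q=true, r=true, s=true}.
          branch 1.2.2 (add F (q ∨ q), F q):
            F (q ∨ q): α-rule — add F q, F q.
            F (r ∧ ¬s): β-rule — branch into F r  //  F ¬s.
              branch 1.2.2.1 (add F r):
                × closes — contains both r and ¬r.
              branch 1.2.2.2 (add F ¬s):
                ○ open, literals {p=false, q=false, r=true, s=true}.
  branch 2 (add F ¬(r → (r ∧ ¬s)), F ((q ∨ q) ↔ q)):
    F (p ↔ r): β-rule — branch into T p, F r  //  F p, T r.
      branch 2.1 (add T p, F r):
        F ¬(r → (r ∧ ¬s)): β-rule — branch into F r  //  T (r ∧ ¬s).
          branch 2.1.1 (add F r):
            F ((q ∨ q) ↔ q): β-rule — branch into T (q ∨ q), F q  //  F (q ∨ q), T q.
              branch 2.1.1.1 (add T (q ∨ q), F q):
                T (q ∨ q): β-rule — branch into T q  //  T q.
                  branch 2.1.1.1.1 (add T q):
                    × closes — contains both q and ¬q.
                  branch 2.1.1.1.2 (add T q):
                    × closes — contains both q and ¬q.
              branch 2.1.1.2 (add F (q ∨ q), T q):
                F (q ∨ q): α-rule — add F q, F q.
                × closes — contains both q and ¬q.
          branch 2.1.2 (add T (r ∧ ¬s)):
            T (r ∧ ¬s): α-rule — add T r, T ¬s.
            × closes — contains both r and ¬r.
      branch 2.2 (add F p, T r):
        F ¬(r → (r ∧ ¬s)): β-rule — branch into F r  //  T (r ∧ ¬s).
          branch 2.2.1 (add F r):
            × closes — contains both r and ¬r.
          branch 2.2.2 (add T (r ∧ ¬s)):
            T (r ∧ ¬s): α-rule — add T r, T ¬s.
            F ((q ∨ q) ↔ q): β-rule — branch into T (q ∨ q), F q  //  F (q ∨ q), T q.
              branch 2.2.2.1 (add T (q ∨ q), F q):
                T (q ∨ q): β-rule — branch into T q  //  T q.
                  branch 2.2.2.1.1 (add T q):
                    × closes — contains both q and ¬q.
                  branch 2.2.2.1.2 (add T q):
                    × closes — contains both q and ¬q.
              branch 2.2.2.2 (add F (q ∨ q), T q):
                F (q ∨ q): α-rule — add F q, F q.
                × closes — contains both q and ¬q.
11 branches closed, 3 open.
An open branch gives a countermodel: p=false, q=true, r=true, s=true (unmentioned atoms arbitrary); under it the original formula is false.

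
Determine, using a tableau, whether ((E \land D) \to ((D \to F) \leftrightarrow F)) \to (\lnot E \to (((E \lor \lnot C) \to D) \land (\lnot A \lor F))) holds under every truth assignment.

Not valid

Assume the negation and expand:
Initial set: {F (((E \land D) \to ((D \to F) \leftrightarrow F)) \to (\lnot E \to (((E \lor \lnot C) \to D) \land (\lnot A \lor F))))}.
F (((E \land D) \to ((D \to F) \leftrightarrow F)) \to (\lnot E \to (((E \lor \lnot C) \to D) \land (\lnot A \lor F)))): α-rule — add T ((E \land D) \to ((D \to F) \leftrightarrow F)), F (\lnot E \to (((E \lor \lnot C) \to D) \land (\lnot A \lor F))).
F (\lnot E \to (((E \lor \lnot C) \to D) \land (\lnot A \lor F))): α-rule — add T \lnot E, F (((E \lor \lnot C) \to D) \land (\lnot A \lor F)).
T ((E \land D) \to ((D \to F) \leftrightarrow F)): β-rule — branch into F (E \land D)  //  T ((D \to F) \leftrightarrow F).
  branch 1 (add F (E \land D)):
    F (((E \lor \lnot C) \to D) \land (\lnot A \lor F)): β-rule — branch into F ((E \lor \lnot C) \to D)  //  F (\lnot A \lor F).
      branch 1.1 (add F ((E \lor \lnot C) \to D)):
        F ((E \lor \lnot C) \to D): α-rule — add T (E \lor \lnot C), F D.
        F (E \land D): β-rule — branch into F E  //  F D.
          branch 1.1.1 (add F E):
            T (E \lor \lnot C): β-rule — branch into T E  //  T \lnot C.
              branch 1.1.1.1 (add T E):
                × closes — contains both E and \lnot E.
              branch 1.1.1.2 (add T \lnot C):
                ○ open, literals {C=0, D=0, E=0}.
          branch 1.1.2 (add F D):
            T (E \lor \lnot C): β-rule — branch into T E  //  T \lnot C.
              branch 1.1.2.1 (add T E):
                × closes — contains both E and \lnot E.
              branch 1.1.2.2 (add T \lnot C):
                ○ open, literals {C=0, D=0, E=0}.
      branch 1.2 (add F (\lnot A \lor F)):
        F (\lnot A \lor F): α-rule — add F \lnot A, F F.
        F (E \land D): β-rule — branch into F E  //  F D.
          branch 1.2.1 (add F E):
            ○ open, literals {A=1, E=0, F=0}.
          branch 1.2.2 (add F D):
            ○ open, literals {A=1, D=0, E=0, F=0}.
  branch 2 (add T ((D \to F) \leftrightarrow F)):
    F (((E \lor \lnot C) \to D) \land (\lnot A \lor F)): β-rule — branch into F ((E \lor \lnot C) \to D)  //  F (\lnot A \lor F).
      branch 2.1 (add F ((E \lor \lnot C) \to D)):
        F ((E \lor \lnot C) \to D): α-rule — add T (E \lor \lnot C), F D.
        T ((D \to F) \leftrightarrow F): β-rule — branch into T (D \to F), T F  //  F (D \to F), F F.
          branch 2.1.1 (add T (D \to F), T F):
            T (E \lor \lnot C): β-rule — branch into T E  //  T \lnot C.
              branch 2.1.1.1 (add T E):
                × closes — contains both E and \lnot E.
              branch 2.1.1.2 (add T \lnot C):
                T (D \to F): β-rule — branch into F D  //  T F.
                  branch 2.1.1.2.1 (add F D):
                    ○ open, literals {C=0, D=0, E=0, F=1}.
                  branch 2.1.1.2.2 (add T F):
                    ○ open, literals {C=0, D=0, E=0, F=1}.
          branch 2.1.2 (add F (D \to F), F F):
            F (D \to F): α-rule — add T D, F F.
            × closes — contains both D and \lnot D.
      branch 2.2 (add F (\lnot A \lor F)):
        F (\lnot A \lor F): α-rule — add F \lnot A, F F.
        T ((D \to F) \leftrightarrow F): β-rule — branch into T (D \to F), T F  //  F (D \to F), F F.
          branch 2.2.1 (add T (D \to F), T F):
            × closes — contains both F and \lnot F.
          branch 2.2.2 (add F (D \to F), F F):
            F (D \to F): α-rule — add T D, F F.
            ○ open, literals {A=1, D=1, E=0, F=0}.
5 branches closed, 7 open.
An open branch gives a countermodel: C=0, D=0, E=0 (unmentioned atoms arbitrary); under it the original formula is false.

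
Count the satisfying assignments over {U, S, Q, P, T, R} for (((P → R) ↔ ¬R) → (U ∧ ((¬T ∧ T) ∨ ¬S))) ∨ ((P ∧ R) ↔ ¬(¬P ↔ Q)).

58

Initial set: {((((P → R) ↔ ¬R) → (U ∧ ((¬T ∧ T) ∨ ¬S))) ∨ ((P ∧ R) ↔ ¬(¬P ↔ Q)))}.
((((P → R) ↔ ¬R) → (U ∧ ((¬T ∧ T) ∨ ¬S))) ∨ ((P ∧ R) ↔ ¬(¬P ↔ Q))): β-rule — branch into (((P → R) ↔ ¬R) → (U ∧ ((¬T ∧ T) ∨ ¬S)))  //  ((P ∧ R) ↔ ¬(¬P ↔ Q)).
  branch 1 (add (((P → R) ↔ ¬R) → (U ∧ ((¬T ∧ T) ∨ ¬S)))):
    (((P → R) ↔ ¬R) → (U ∧ ((¬T ∧ T) ∨ ¬S))): β-rule — branch into ¬((P → R) ↔ ¬R)  //  (U ∧ ((¬T ∧ T) ∨ ¬S)).
      branch 1.1 (add ¬((P → R) ↔ ¬R)):
        ¬((P → R) ↔ ¬R): β-rule — branch into (P → R), ¬¬R  //  ¬(P → R), ¬R.
          branch 1.1.1 (add (P → R), ¬¬R):
            (P → R): β-rule — branch into ¬P  //  R.
              branch 1.1.1.1 (add ¬P):
                ○ open, literals {P=false, R=true}.
              branch 1.1.1.2 (add R):
                ○ open, literals {R=true}.
          branch 1.1.2 (add ¬(P → R), ¬R):
            ¬(P → R): α-rule — add P, ¬R.
            ○ open, literals {P=true, R=false}.
      branch 1.2 (add (U ∧ ((¬T ∧ T) ∨ ¬S))):
        (U ∧ ((¬T ∧ T) ∨ ¬S)): α-rule — add U, ((¬T ∧ T) ∨ ¬S).
        ((¬T ∧ T) ∨ ¬S): β-rule — branch into (¬T ∧ T)  //  ¬S.
          branch 1.2.1 (add (¬T ∧ T)):
            (¬T ∧ T): α-rule — add ¬T, T.
            × closes — contains both T and ¬T.
          branch 1.2.2 (add ¬S):
            ○ open, literals {S=false, U=true}.
  branch 2 (add ((P ∧ R) ↔ ¬(¬P ↔ Q))):
    ((P ∧ R) ↔ ¬(¬P ↔ Q)): β-rule — branch into (P ∧ R), ¬(¬P ↔ Q)  //  ¬(P ∧ R), ¬¬(¬P ↔ Q).
      branch 2.1 (add (P ∧ R), ¬(¬P ↔ Q)):
        (P ∧ R): α-rule — add P, R.
        ¬(¬P ↔ Q): β-rule — branch into ¬P, ¬Q  //  ¬¬P, Q.
          branch 2.1.1 (add ¬P, ¬Q):
            × closes — contains both P and ¬P.
          branch 2.1.2 (add ¬¬P, Q):
            ○ open, literals {P=true, Q=true, R=true}.
      branch 2.2 (add ¬(P ∧ R), ¬¬(¬P ↔ Q)):
        ¬(P ∧ R): β-rule — branch into ¬P  //  ¬R.
          branch 2.2.1 (add ¬P):
            ¬¬(¬P ↔ Q): β-rule — branch into ¬P, Q  //  ¬¬P, ¬Q.
              branch 2.2.1.1 (add ¬P, Q):
                ○ open, literals {P=false, Q=true}.
              branch 2.2.1.2 (add ¬¬P, ¬Q):
                × closes — contains both P and ¬P.
          branch 2.2.2 (add ¬R):
            ¬¬(¬P ↔ Q): β-rule — branch into ¬P, Q  //  ¬¬P, ¬Q.
              branch 2.2.2.1 (add ¬P, Q):
                ○ open, literals {P=false, Q=true, R=false}.
              branch 2.2.2.2 (add ¬¬P, ¬Q):
                ○ open, literals {P=true, Q=false, R=false}.
3 branches closed, 8 open.
Each open branch fixes some atoms; the unmentioned ones are free. Counting distinct full assignments: branch {P=false, R=true} (U, S, Q, T) contributes 16 new; branch {R=true} (U, S, Q, P, T) contributes 16 new; branch {P=true, R=false} (U, S, Q, T) contributes 16 new; branch {S=false, U=true} (Q, P, T, R) contributes 4 new; branch {P=true, Q=true, R=true} (U, S, T) contributes 0 new; branch {P=false, Q=true} (U, S, T, R) contributes 6 new; branch {P=false, Q=true, R=false} (U, S, T) contributes 0 new; branch {P=true, Q=false, R=false} (U, S, T) contributes 0 new. Total: 58.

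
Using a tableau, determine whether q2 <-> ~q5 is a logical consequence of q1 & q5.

No

Initial set: {(q1 & q5); ~(q2 <-> ~q5)}.
(q1 & q5): α-rule — add q1, q5.
~(q2 <-> ~q5): β-rule — branch into q2, ~~q5  //  ~q2, ~q5.
  branch 1 (add q2, ~~q5):
    ○ open, literals {q1=1, q2=1, q5=1}.
  branch 2 (add ~q2, ~q5):
    × closes — contains both q5 and ~q5.
1 branch closed, 1 open.
An open branch gives a countermodel: q1=1, q2=1, q5=1 (unmentioned atoms arbitrary); the premises hold there but the conclusion fails.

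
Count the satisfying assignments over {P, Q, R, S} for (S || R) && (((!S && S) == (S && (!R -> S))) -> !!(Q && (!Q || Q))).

Initial set: {((S || R) && (((!S && S) == (S && (!R -> S))) -> !!(Q && (!Q || Q))))}.
((S || R) && (((!S && S) == (S && (!R -> S))) -> !!(Q && (!Q || Q)))): α-rule — add (S || R), (((!S && S) == (S && (!R -> S))) -> !!(Q && (!Q || Q))).
(S || R): β-rule — branch into S  //  R.
  branch 1 (add S):
    (((!S && S) == (S && (!R -> S))) -> !!(Q && (!Q || Q))): β-rule — branch into !((!S && S) == (S && (!R -> S)))  //  !!(Q && (!Q || Q)).
      branch 1.1 (add !((!S && S) == (S && (!R -> S)))):
        !((!S && S) == (S && (!R -> S))): β-rule — branch into (!S && S), !(S && (!R -> S))  //  !(!S && S), (S && (!R -> S)).
          branch 1.1.1 (add (!S && S), !(S && (!R -> S))):
            (!S && S): α-rule — add !S, S.
            × closes — contains both S and !S.
          branch 1.1.2 (add !(!S && S), (S && (!R -> S))):
            (S && (!R -> S)): α-rule — add S, (!R -> S).
            !(!S && S): β-rule — branch into !!S  //  !S.
              branch 1.1.2.1 (add !!S):
                (!R -> S): β-rule — branch into !!R  //  S.
                  branch 1.1.2.1.1 (add !!R):
                    ○ open, literals {R=true, S=true}.
                  branch 1.1.2.1.2 (add S):
                    ○ open, literals {S=true}.
              branch 1.1.2.2 (add !S):
                × closes — contains both S and !S.
      branch 1.2 (add !!(Q && (!Q || Q))):
        !!(Q && (!Q || Q)): drop double negation, giving (Q && (!Q || Q)).
        (Q && (!Q || Q)): α-rule — add Q, (!Q || Q).
        (!Q || Q): β-rule — branch into !Q  //  Q.
          branch 1.2.1 (add !Q):
            × closes — contains both Q and !Q.
          branch 1.2.2 (add Q):
            ○ open, literals {Q=true, S=true}.
  branch 2 (add R):
    (((!S && S) == (S && (!R -> S))) -> !!(Q && (!Q || Q))): β-rule — branch into !((!S && S) == (S && (!R -> S)))  //  !!(Q && (!Q || Q)).
      branch 2.1 (add !((!S && S) == (S && (!R -> S)))):
        !((!S && S) == (S && (!R -> S))): β-rule — branch into (!S && S), !(S && (!R -> S))  //  !(!S && S), (S && (!R -> S)).
          branch 2.1.1 (add (!S && S), !(S && (!R -> S))):
            (!S && S): α-rule — add !S, S.
            × closes — contains both S and !S.
          branch 2.1.2 (add !(!S && S), (S && (!R -> S))):
            (S && (!R -> S)): α-rule — add S, (!R -> S).
            !(!S && S): β-rule — branch into !!S  //  !S.
              branch 2.1.2.1 (add !!S):
                (!R -> S): β-rule — branch into !!R  //  S.
                  branch 2.1.2.1.1 (add !!R):
                    ○ open, literals {R=true, S=true}.
                  branch 2.1.2.1.2 (add S):
                    ○ open, literals {R=true, S=true}.
              branch 2.1.2.2 (add !S):
                × closes — contains both S and !S.
      branch 2.2 (add !!(Q && (!Q || Q))):
        !!(Q && (!Q || Q)): drop double negation, giving (Q && (!Q || Q)).
        (Q && (!Q || Q)): α-rule — add Q, (!Q || Q).
        (!Q || Q): β-rule — branch into !Q  //  Q.
          branch 2.2.1 (add !Q):
            × closes — contains both Q and !Q.
          branch 2.2.2 (add Q):
            ○ open, literals {Q=true, R=true}.
6 branches closed, 6 open.
Each open branch fixes some atoms; the unmentioned ones are free. Counting distinct full assignments: branch {R=true, S=true} (P, Q) contributes 4 new; branch {S=true} (P, Q, R) contributes 4 new; branch {Q=true, S=true} (P, R) contributes 0 new; branch {R=true, S=true} (P, Q) contributes 0 new; branch {R=true, S=true} (P, Q) contributes 0 new; branch {Q=true, R=true} (P, S) contributes 2 new. Total: 10.

10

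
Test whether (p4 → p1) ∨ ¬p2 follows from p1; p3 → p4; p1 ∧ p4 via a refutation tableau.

Yes

Initial set: {p1; (p3 → p4); (p1 ∧ p4); ¬((p4 → p1) ∨ ¬p2)}.
(p1 ∧ p4): α-rule — add p1, p4.
¬((p4 → p1) ∨ ¬p2): α-rule — add ¬(p4 → p1), ¬¬p2.
¬(p4 → p1): α-rule — add p4, ¬p1.
× closes — contains both p1 and ¬p1.
All 1 branch closes.
Every branch closed, so the premises entail the conclusion.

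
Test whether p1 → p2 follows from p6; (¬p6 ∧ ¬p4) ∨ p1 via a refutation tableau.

No

Initial set: {p6; ((¬p6 ∧ ¬p4) ∨ p1); ¬(p1 → p2)}.
¬(p1 → p2): α-rule — add p1, ¬p2.
((¬p6 ∧ ¬p4) ∨ p1): β-rule — branch into (¬p6 ∧ ¬p4)  //  p1.
  branch 1 (add (¬p6 ∧ ¬p4)):
    (¬p6 ∧ ¬p4): α-rule — add ¬p6, ¬p4.
    × closes — contains both p6 and ¬p6.
  branch 2 (add p1):
    ○ open, literals {p1=1, p2=0, p6=1}.
1 branch closed, 1 open.
An open branch gives a countermodel: p1=1, p2=0, p6=1 (unmentioned atoms arbitrary); the premises hold there but the conclusion fails.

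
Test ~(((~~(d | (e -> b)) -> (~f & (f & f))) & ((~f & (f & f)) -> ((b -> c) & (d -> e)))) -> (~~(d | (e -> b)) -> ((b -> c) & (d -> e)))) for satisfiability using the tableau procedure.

Unsatisfiable

Initial set: {~(((~~(d | (e -> b)) -> (~f & (f & f))) & ((~f & (f & f)) -> ((b -> c) & (d -> e)))) -> (~~(d | (e -> b)) -> ((b -> c) & (d -> e))))}.
~(((~~(d | (e -> b)) -> (~f & (f & f))) & ((~f & (f & f)) -> ((b -> c) & (d -> e)))) -> (~~(d | (e -> b)) -> ((b -> c) & (d -> e)))): α-rule — add ((~~(d | (e -> b)) -> (~f & (f & f))) & ((~f & (f & f)) -> ((b -> c) & (d -> e)))), ~(~~(d | (e -> b)) -> ((b -> c) & (d -> e))).
((~~(d | (e -> b)) -> (~f & (f & f))) & ((~f & (f & f)) -> ((b -> c) & (d -> e)))): α-rule — add (~~(d | (e -> b)) -> (~f & (f & f))), ((~f & (f & f)) -> ((b -> c) & (d -> e))).
~(~~(d | (e -> b)) -> ((b -> c) & (d -> e))): α-rule — add ~~(d | (e -> b)), ~((b -> c) & (d -> e)).
~~(d | (e -> b)): drop double negation, giving (d | (e -> b)).
(~~(d | (e -> b)) -> (~f & (f & f))): β-rule — branch into ~~~(d | (e -> b))  //  (~f & (f & f)).
  branch 1 (add ~~~(d | (e -> b))):
    ~~~(d | (e -> b)): drop double negation, giving ~(d | (e -> b)).
    ~(d | (e -> b)): α-rule — add ~d, ~(e -> b).
    ~(e -> b): α-rule — add e, ~b.
    ((~f & (f & f)) -> ((b -> c) & (d -> e))): β-rule — branch into ~(~f & (f & f))  //  ((b -> c) & (d -> e)).
      branch 1.1 (add ~(~f & (f & f))):
        ~((b -> c) & (d -> e)): β-rule — branch into ~(b -> c)  //  ~(d -> e).
          branch 1.1.1 (add ~(b -> c)):
            ~(b -> c): α-rule — add b, ~c.
            × closes — contains both b and ~b.
          branch 1.1.2 (add ~(d -> e)):
            ~(d -> e): α-rule — add d, ~e.
            × closes — contains both d and ~d.
      branch 1.2 (add ((b -> c) & (d -> e))):
        ((b -> c) & (d -> e)): α-rule — add (b -> c), (d -> e).
        ~((b -> c) & (d -> e)): β-rule — branch into ~(b -> c)  //  ~(d -> e).
          branch 1.2.1 (add ~(b -> c)):
            ~(b -> c): α-rule — add b, ~c.
            × closes — contains both b and ~b.
          branch 1.2.2 (add ~(d -> e)):
            ~(d -> e): α-rule — add d, ~e.
            × closes — contains both d and ~d.
  branch 2 (add (~f & (f & f))):
    (~f & (f & f)): α-rule — add ~f, (f & f).
    (f & f): α-rule — add f, f.
    × closes — contains both f and ~f.
All 5 branches close.
Every branch closed; the formula is unsatisfiable.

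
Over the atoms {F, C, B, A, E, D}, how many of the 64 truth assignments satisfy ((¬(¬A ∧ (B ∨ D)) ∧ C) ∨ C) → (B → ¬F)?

56

Initial set: {(((¬(¬A ∧ (B ∨ D)) ∧ C) ∨ C) → (B → ¬F))}.
(((¬(¬A ∧ (B ∨ D)) ∧ C) ∨ C) → (B → ¬F)): β-rule — branch into ¬((¬(¬A ∧ (B ∨ D)) ∧ C) ∨ C)  //  (B → ¬F).
  branch 1 (add ¬((¬(¬A ∧ (B ∨ D)) ∧ C) ∨ C)):
    ¬((¬(¬A ∧ (B ∨ D)) ∧ C) ∨ C): α-rule — add ¬(¬(¬A ∧ (B ∨ D)) ∧ C), ¬C.
    ¬(¬(¬A ∧ (B ∨ D)) ∧ C): β-rule — branch into ¬¬(¬A ∧ (B ∨ D))  //  ¬C.
      branch 1.1 (add ¬¬(¬A ∧ (B ∨ D))):
        ¬¬(¬A ∧ (B ∨ D)): α-rule — add ¬A, (B ∨ D).
        (B ∨ D): β-rule — branch into B  //  D.
          branch 1.1.1 (add B):
            ○ open, literals {A=F, B=T, C=F}.
          branch 1.1.2 (add D):
            ○ open, literals {A=F, C=F, D=T}.
      branch 1.2 (add ¬C):
        ○ open, literals {C=F}.
  branch 2 (add (B → ¬F)):
    (B → ¬F): β-rule — branch into ¬B  //  ¬F.
      branch 2.1 (add ¬B):
        ○ open, literals {B=F}.
      branch 2.2 (add ¬F):
        ○ open, literals {F=F}.
0 branches closed, 5 open.
Each open branch fixes some atoms; the unmentioned ones are free. Counting distinct full assignments: branch {A=F, B=T, C=F} (F, E, D) contributes 8 new; branch {A=F, C=F, D=T} (F, B, E) contributes 4 new; branch {C=F} (F, B, A, E, D) contributes 20 new; branch {B=F} (F, C, A, E, D) contributes 16 new; branch {F=F} (C, B, A, E, D) contributes 8 new. Total: 56.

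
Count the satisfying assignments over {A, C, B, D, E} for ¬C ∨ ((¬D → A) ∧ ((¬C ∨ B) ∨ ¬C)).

Initial set: {(¬C ∨ ((¬D → A) ∧ ((¬C ∨ B) ∨ ¬C)))}.
(¬C ∨ ((¬D → A) ∧ ((¬C ∨ B) ∨ ¬C))): β-rule — branch into ¬C  //  ((¬D → A) ∧ ((¬C ∨ B) ∨ ¬C)).
  branch 1 (add ¬C):
    ○ open, literals {C=0}.
  branch 2 (add ((¬D → A) ∧ ((¬C ∨ B) ∨ ¬C))):
    ((¬D → A) ∧ ((¬C ∨ B) ∨ ¬C)): α-rule — add (¬D → A), ((¬C ∨ B) ∨ ¬C).
    (¬D → A): β-rule — branch into ¬¬D  //  A.
      branch 2.1 (add ¬¬D):
        ((¬C ∨ B) ∨ ¬C): β-rule — branch into (¬C ∨ B)  //  ¬C.
          branch 2.1.1 (add (¬C ∨ B)):
            (¬C ∨ B): β-rule — branch into ¬C  //  B.
              branch 2.1.1.1 (add ¬C):
                ○ open, literals {C=0, D=1}.
              branch 2.1.1.2 (add B):
                ○ open, literals {B=1, D=1}.
          branch 2.1.2 (add ¬C):
            ○ open, literals {C=0, D=1}.
      branch 2.2 (add A):
        ((¬C ∨ B) ∨ ¬C): β-rule — branch into (¬C ∨ B)  //  ¬C.
          branch 2.2.1 (add (¬C ∨ B)):
            (¬C ∨ B): β-rule — branch into ¬C  //  B.
              branch 2.2.1.1 (add ¬C):
                ○ open, literals {A=1, C=0}.
              branch 2.2.1.2 (add B):
                ○ open, literals {A=1, B=1}.
          branch 2.2.2 (add ¬C):
            ○ open, literals {A=1, C=0}.
0 branches closed, 7 open.
Each open branch fixes some atoms; the unmentioned ones are free. Counting distinct full assignments: branch {C=0} (A, B, D, E) contributes 16 new; branch {C=0, D=1} (A, B, E) contributes 0 new; branch {B=1, D=1} (A, C, E) contributes 4 new; branch {C=0, D=1} (A, B, E) contributes 0 new; branch {A=1, C=0} (B, D, E) contributes 0 new; branch {A=1, B=1} (C, D, E) contributes 2 new; branch {A=1, C=0} (B, D, E) contributes 0 new. Total: 22.

22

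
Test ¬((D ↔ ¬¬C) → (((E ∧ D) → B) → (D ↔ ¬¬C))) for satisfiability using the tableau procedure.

Initial set: {¬((D ↔ ¬¬C) → (((E ∧ D) → B) → (D ↔ ¬¬C)))}.
¬((D ↔ ¬¬C) → (((E ∧ D) → B) → (D ↔ ¬¬C))): α-rule — add (D ↔ ¬¬C), ¬(((E ∧ D) → B) → (D ↔ ¬¬C)).
¬(((E ∧ D) → B) → (D ↔ ¬¬C)): α-rule — add ((E ∧ D) → B), ¬(D ↔ ¬¬C).
(D ↔ ¬¬C): β-rule — branch into D, ¬¬C  //  ¬D, ¬¬¬C.
  branch 1 (add D, ¬¬C):
    ¬¬C: drop double negation, giving C.
    ((E ∧ D) → B): β-rule — branch into ¬(E ∧ D)  //  B.
      branch 1.1 (add ¬(E ∧ D)):
        ¬(D ↔ ¬¬C): β-rule — branch into D, ¬¬¬C  //  ¬D, ¬¬C.
          branch 1.1.1 (add D, ¬¬¬C):
            ¬¬¬C: drop double negation, giving ¬C.
            × closes — contains both C and ¬C.
          branch 1.1.2 (add ¬D, ¬¬C):
            × closes — contains both D and ¬D.
      branch 1.2 (add B):
        ¬(D ↔ ¬¬C): β-rule — branch into D, ¬¬¬C  //  ¬D, ¬¬C.
          branch 1.2.1 (add D, ¬¬¬C):
            ¬¬¬C: drop double negation, giving ¬C.
            × closes — contains both C and ¬C.
          branch 1.2.2 (add ¬D, ¬¬C):
            × closes — contains both D and ¬D.
  branch 2 (add ¬D, ¬¬¬C):
    ¬¬¬C: drop double negation, giving ¬C.
    ((E ∧ D) → B): β-rule — branch into ¬(E ∧ D)  //  B.
      branch 2.1 (add ¬(E ∧ D)):
        ¬(D ↔ ¬¬C): β-rule — branch into D, ¬¬¬C  //  ¬D, ¬¬C.
          branch 2.1.1 (add D, ¬¬¬C):
            × closes — contains both D and ¬D.
          branch 2.1.2 (add ¬D, ¬¬C):
            ¬¬C: drop double negation, giving C.
            × closes — contains both C and ¬C.
      branch 2.2 (add B):
        ¬(D ↔ ¬¬C): β-rule — branch into D, ¬¬¬C  //  ¬D, ¬¬C.
          branch 2.2.1 (add D, ¬¬¬C):
            × closes — contains both D and ¬D.
          branch 2.2.2 (add ¬D, ¬¬C):
            ¬¬C: drop double negation, giving C.
            × closes — contains both C and ¬C.
All 8 branches close.
Every branch closed; the formula is unsatisfiable.

Unsatisfiable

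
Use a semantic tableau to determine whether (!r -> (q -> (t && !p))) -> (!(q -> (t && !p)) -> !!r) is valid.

Valid

Assume the negation and expand:
Initial set: {F ((!r -> (q -> (t && !p))) -> (!(q -> (t && !p)) -> !!r))}.
F ((!r -> (q -> (t && !p))) -> (!(q -> (t && !p)) -> !!r)): α-rule — add T (!r -> (q -> (t && !p))), F (!(q -> (t && !p)) -> !!r).
F (!(q -> (t && !p)) -> !!r): α-rule — add T !(q -> (t && !p)), F !!r.
T !(q -> (t && !p)): α-rule — add T q, F (t && !p).
F !!r: drop double negation, giving F r.
T (!r -> (q -> (t && !p))): β-rule — branch into F !r  //  T (q -> (t && !p)).
  branch 1 (add F !r):
    × closes — contains both r and !r.
  branch 2 (add T (q -> (t && !p))):
    F (t && !p): β-rule — branch into F t  //  F !p.
      branch 2.1 (add F t):
        T (q -> (t && !p)): β-rule — branch into F q  //  T (t && !p).
          branch 2.1.1 (add F q):
            × closes — contains both q and !q.
          branch 2.1.2 (add T (t && !p)):
            T (t && !p): α-rule — add T t, T !p.
            × closes — contains both t and !t.
      branch 2.2 (add F !p):
        T (q -> (t && !p)): β-rule — branch into F q  //  T (t && !p).
          branch 2.2.1 (add F q):
            × closes — contains both q and !q.
          branch 2.2.2 (add T (t && !p)):
            T (t && !p): α-rule — add T t, T !p.
            × closes — contains both p and !p.
All 5 branches close.
Every branch closed, so the negation is unsatisfiable and the formula is valid.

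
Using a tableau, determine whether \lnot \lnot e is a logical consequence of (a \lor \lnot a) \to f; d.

No

Initial set: {((a \lor \lnot a) \to f); d; \lnot \lnot \lnot e}.
\lnot \lnot \lnot e: drop double negation, giving \lnot e.
((a \lor \lnot a) \to f): β-rule — branch into \lnot (a \lor \lnot a)  //  f.
  branch 1 (add \lnot (a \lor \lnot a)):
    \lnot (a \lor \lnot a): α-rule — add \lnot a, \lnot \lnot a.
    × closes — contains both a and \lnot a.
  branch 2 (add f):
    ○ open, literals {d=T, e=F, f=T}.
1 branch closed, 1 open.
An open branch gives a countermodel: d=T, e=F, f=T (unmentioned atoms arbitrary); the premises hold there but the conclusion fails.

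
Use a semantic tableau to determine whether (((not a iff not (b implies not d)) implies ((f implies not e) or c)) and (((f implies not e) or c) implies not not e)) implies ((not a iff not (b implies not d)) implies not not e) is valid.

Assume the negation and expand:
Initial set: {not ((((not a iff not (b implies not d)) implies ((f implies not e) or c)) and (((f implies not e) or c) implies not not e)) implies ((not a iff not (b implies not d)) implies not not e))}.
not ((((not a iff not (b implies not d)) implies ((f implies not e) or c)) and (((f implies not e) or c) implies not not e)) implies ((not a iff not (b implies not d)) implies not not e)): α-rule — add (((not a iff not (b implies not d)) implies ((f implies not e) or c)) and (((f implies not e) or c) implies not not e)), not ((not a iff not (b implies not d)) implies not not e).
(((not a iff not (b implies not d)) implies ((f implies not e) or c)) and (((f implies not e) or c) implies not not e)): α-rule — add ((not a iff not (b implies not d)) implies ((f implies not e) or c)), (((f implies not e) or c) implies not not e).
not ((not a iff not (b implies not d)) implies not not e): α-rule — add (not a iff not (b implies not d)), not not not e.
not not not e: drop double negation, giving not e.
((not a iff not (b implies not d)) implies ((f implies not e) or c)): β-rule — branch into not (not a iff not (b implies not d))  //  ((f implies not e) or c).
  branch 1 (add not (not a iff not (b implies not d))):
    (((f implies not e) or c) implies not not e): β-rule — branch into not ((f implies not e) or c)  //  not not e.
      branch 1.1 (add not ((f implies not e) or c)):
        not ((f implies not e) or c): α-rule — add not (f implies not e), not c.
        not (f implies not e): α-rule — add f, not not e.
        × closes — contains both e and not e.
      branch 1.2 (add not not e):
        not not e: drop double negation, giving e.
        × closes — contains both e and not e.
  branch 2 (add ((f implies not e) or c)):
    (((f implies not e) or c) implies not not e): β-rule — branch into not ((f implies not e) or c)  //  not not e.
      branch 2.1 (add not ((f implies not e) or c)):
        not ((f implies not e) or c): α-rule — add not (f implies not e), not c.
        not (f implies not e): α-rule — add f, not not e.
        × closes — contains both e and not e.
      branch 2.2 (add not not e):
        not not e: drop double negation, giving e.
        × closes — contains both e and not e.
All 4 branches close.
Every branch closed, so the negation is unsatisfiable and the formula is valid.

Valid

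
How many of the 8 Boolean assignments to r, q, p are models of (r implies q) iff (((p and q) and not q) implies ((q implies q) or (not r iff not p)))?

6

Initial set: {((r implies q) iff (((p and q) and not q) implies ((q implies q) or (not r iff not p))))}.
((r implies q) iff (((p and q) and not q) implies ((q implies q) or (not r iff not p)))): β-rule — branch into (r implies q), (((p and q) and not q) implies ((q implies q) or (not r iff not p)))  //  not (r implies q), not (((p and q) and not q) implies ((q implies q) or (not r iff not p))).
  branch 1 (add (r implies q), (((p and q) and not q) implies ((q implies q) or (not r iff not p)))):
    (r implies q): β-rule — branch into not r  //  q.
      branch 1.1 (add not r):
        (((p and q) and not q) implies ((q implies q) or (not r iff not p))): β-rule — branch into not ((p and q) and not q)  //  ((q implies q) or (not r iff not p)).
          branch 1.1.1 (add not ((p and q) and not q)):
            not ((p and q) and not q): β-rule — branch into not (p and q)  //  not not q.
              branch 1.1.1.1 (add not (p and q)):
                not (p and q): β-rule — branch into not p  //  not q.
                  branch 1.1.1.1.1 (add not p):
                    ○ open, literals {p=F, r=F}.
                  branch 1.1.1.1.2 (add not q):
                    ○ open, literals {q=F, r=F}.
              branch 1.1.1.2 (add not not q):
                ○ open, literals {q=T, r=F}.
          branch 1.1.2 (add ((q implies q) or (not r iff not p))):
            ((q implies q) or (not r iff not p)): β-rule — branch into (q implies q)  //  (not r iff not p).
              branch 1.1.2.1 (add (q implies q)):
                (q implies q): β-rule — branch into not q  //  q.
                  branch 1.1.2.1.1 (add not q):
                    ○ open, literals {q=F, r=F}.
                  branch 1.1.2.1.2 (add q):
                    ○ open, literals {q=T, r=F}.
              branch 1.1.2.2 (add (not r iff not p)):
                (not r iff not p): β-rule — branch into not r, not p  //  not not r, not not p.
                  branch 1.1.2.2.1 (add not r, not p):
                    ○ open, literals {p=F, r=F}.
                  branch 1.1.2.2.2 (add not not r, not not p):
                    × closes — contains both r and not r.
      branch 1.2 (add q):
        (((p and q) and not q) implies ((q implies q) or (not r iff not p))): β-rule — branch into not ((p and q) and not q)  //  ((q implies q) or (not r iff not p)).
          branch 1.2.1 (add not ((p and q) and not q)):
            not ((p and q) and not q): β-rule — branch into not (p and q)  //  not not q.
              branch 1.2.1.1 (add not (p and q)):
                not (p and q): β-rule — branch into not p  //  not q.
                  branch 1.2.1.1.1 (add not p):
                    ○ open, literals {p=F, q=T}.
                  branch 1.2.1.1.2 (add not q):
                    × closes — contains both q and not q.
              branch 1.2.1.2 (add not not q):
                ○ open, literals {q=T}.
          branch 1.2.2 (add ((q implies q) or (not r iff not p))):
            ((q implies q) or (not r iff not p)): β-rule — branch into (q implies q)  //  (not r iff not p).
              branch 1.2.2.1 (add (q implies q)):
                (q implies q): β-rule — branch into not q  //  q.
                  branch 1.2.2.1.1 (add not q):
                    × closes — contains both q and not q.
                  branch 1.2.2.1.2 (add q):
                    ○ open, literals {q=T}.
              branch 1.2.2.2 (add (not r iff not p)):
                (not r iff not p): β-rule — branch into not r, not p  //  not not r, not not p.
                  branch 1.2.2.2.1 (add not r, not p):
                    ○ open, literals {p=F, q=T, r=F}.
                  branch 1.2.2.2.2 (add not not r, not not p):
                    ○ open, literals {p=T, q=T, r=T}.
  branch 2 (add not (r implies q), not (((p and q) and not q) implies ((q implies q) or (not r iff not p)))):
    not (r implies q): α-rule — add r, not q.
    not (((p and q) and not q) implies ((q implies q) or (not r iff not p))): α-rule — add ((p and q) and not q), not ((q implies q) or (not r iff not p)).
    ((p and q) and not q): α-rule — add (p and q), not q.
    not ((q implies q) or (not r iff not p)): α-rule — add not (q implies q), not (not r iff not p).
    (p and q): α-rule — add p, q.
    × closes — contains both q and not q.
4 branches closed, 11 open.
Each open branch fixes some atoms; the unmentioned ones are free. Counting distinct full assignments: branch {p=F, r=F} (q) contributes 2 new; branch {q=F, r=F} (p) contributes 1 new; branch {q=T, r=F} (p) contributes 1 new; branch {q=F, r=F} (p) contributes 0 new; branch {q=T, r=F} (p) contributes 0 new; branch {p=F, r=F} (q) contributes 0 new; branch {p=F, q=T} (r) contributes 1 new; branch {q=T} (r, p) contributes 1 new; branch {q=T} (r, p) contributes 0 new; branch {p=F, q=T, r=F} (none free) contributes 0 new; branch {p=T, q=T, r=T} (none free) contributes 0 new. Total: 6.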